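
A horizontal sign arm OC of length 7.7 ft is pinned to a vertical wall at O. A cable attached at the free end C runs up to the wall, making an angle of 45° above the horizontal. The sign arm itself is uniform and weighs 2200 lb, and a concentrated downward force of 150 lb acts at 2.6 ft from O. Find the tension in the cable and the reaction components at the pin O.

T = 1627 lb, O_x = 1151 lb, O_y = 1199 lb

ΣM about O: T·sin45°·7.7 − 2200·3.85 − 150·2.6 = 0 → T = 8860/(7.7·0.707107) = 1627.26 ≈ 1627 lb.
ΣF_x = 0: O_x − T·cos45° = 0 → O_x = 1627.26 × 0.707107 = 1151 lb.
ΣF_y = 0: O_y + T·sin45° − 2200 − 150 = 0 → O_y = 2350 − 1627.26 × 0.707107 = 1199 lb.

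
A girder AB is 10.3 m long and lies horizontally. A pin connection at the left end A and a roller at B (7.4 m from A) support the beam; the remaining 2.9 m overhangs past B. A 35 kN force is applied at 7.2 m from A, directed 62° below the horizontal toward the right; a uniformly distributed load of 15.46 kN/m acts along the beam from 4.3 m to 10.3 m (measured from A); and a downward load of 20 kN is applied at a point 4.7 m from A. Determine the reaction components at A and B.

A_x = -16.43 kN, A_y = 9.386 kN, B_y = 134.3 kN

Resultant of the distributed load: 15.46 × 6 = 92.76 kN at 7.3 m from A.
ΣM about A: B_y·7.4 − 35·sin62°·7.2 − (15.46·6)·7.3 − 20·4.7 = 0 → B_y = 993.651/7.4 = 134.277 ≈ 134.3 kN.
ΣF_y = 0: A_y + 134.277 − 35·sin62° − 15.46·6 − 20 = 0 → A_y = 9.386 kN.
ΣF_x = 0: A_x + 35·cos62° = 0 → A_x = -16.43 kN.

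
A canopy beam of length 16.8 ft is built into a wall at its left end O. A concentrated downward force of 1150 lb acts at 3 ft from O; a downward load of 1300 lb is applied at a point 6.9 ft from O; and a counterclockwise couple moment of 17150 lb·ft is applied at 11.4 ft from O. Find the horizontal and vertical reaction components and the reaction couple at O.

ΣF_x = 0: O_x = 0.
ΣF_y = 0: O_y − 1150 − 1300 = 0 → O_y = 2450 lb.
ΣM about O: M_O − 1150·3 − 1300·6.9 + 17150 = 0 → M_O = -4730 lb·ft.

O_x = 0, O_y = 2450 lb, M_O = -4730 lb·ft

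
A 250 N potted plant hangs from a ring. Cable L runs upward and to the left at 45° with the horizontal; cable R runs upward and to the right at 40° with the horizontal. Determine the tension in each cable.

T_L = 192.2 N, T_R = 177.5 N

ΣF_x = 0: −T_L·cos45° + T_R·cos40° = 0 → T_R = 0.923062·T_L.
ΣF_y = 0: T_L·sin45° + T_R·sin40° = 250.
Substitute: T_L·(0.707107 + 0.923062·0.642788) = 250 → T_L = 192.243 ≈ 192.2 N.
Then T_R = 0.923062 × 192.243 = 177.5 N.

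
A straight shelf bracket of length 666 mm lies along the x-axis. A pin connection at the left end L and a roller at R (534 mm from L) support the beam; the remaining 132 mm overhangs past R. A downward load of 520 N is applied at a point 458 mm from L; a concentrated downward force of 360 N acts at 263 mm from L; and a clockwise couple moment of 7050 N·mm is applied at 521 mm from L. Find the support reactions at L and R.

L_x = 0, L_y = 243.5 N, R_y = 636.5 N

Taking moments about L: R_y·534 − 520·458 − 360·263 − 7050 = 0 → R_y = 339890/534 = 636.498 ≈ 636.5 N.
ΣF_y = 0: L_y + 636.498 − 520 − 360 = 0 → L_y = 243.5 N.
ΣF_x = 0: no horizontal applied forces, so L_x = 0.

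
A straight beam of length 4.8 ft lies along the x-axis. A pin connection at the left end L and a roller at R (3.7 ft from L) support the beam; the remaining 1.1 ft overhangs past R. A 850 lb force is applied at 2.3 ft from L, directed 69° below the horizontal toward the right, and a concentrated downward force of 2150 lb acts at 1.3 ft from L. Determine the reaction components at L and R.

L_x = -304.6 lb, L_y = 1695 lb, R_y = 1249 lb

Moments about L: R_y·3.7 − 850·sin69°·2.3 − 2150·1.3 = 0 → R_y = 4620.15/3.7 = 1248.69 ≈ 1249 lb.
ΣF_y = 0: L_y + 1248.69 − 850·sin69° − 2150 = 0 → L_y = 1695 lb.
ΣF_x = 0: L_x + 850·cos69° = 0 → L_x = -304.6 lb.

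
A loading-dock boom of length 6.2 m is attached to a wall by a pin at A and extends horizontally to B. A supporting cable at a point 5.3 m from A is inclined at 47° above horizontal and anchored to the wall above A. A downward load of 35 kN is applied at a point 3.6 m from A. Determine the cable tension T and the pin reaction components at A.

T = 32.51 kN, A_x = 22.17 kN, A_y = 11.23 kN

ΣM about A: T·sin47°·5.3 − 35·3.6 = 0 → T = 126/(5.3·0.731354) = 32.5063 ≈ 32.51 kN.
ΣF_x = 0: A_x − T·cos47° = 0 → A_x = 32.5063 × 0.681998 = 22.17 kN.
ΣF_y = 0: A_y + T·sin47° − 35 = 0 → A_y = 35 − 32.5063 × 0.731354 = 11.23 kN.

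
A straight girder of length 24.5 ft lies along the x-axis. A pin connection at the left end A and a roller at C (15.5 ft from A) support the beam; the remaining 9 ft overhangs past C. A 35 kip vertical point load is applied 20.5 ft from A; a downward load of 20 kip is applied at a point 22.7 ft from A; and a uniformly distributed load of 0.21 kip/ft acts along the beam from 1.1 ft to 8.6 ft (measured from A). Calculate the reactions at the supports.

A_x = 0, A_y = -19.50 kip, C_y = 76.07 kip

Resultant of the distributed load: 0.21 × 7.5 = 1.575 kip at 4.85 ft from A.
Taking moments about A: C_y·15.5 − 35·20.5 − 20·22.7 − (0.21·7.5)·4.85 = 0 → C_y = 1179.13875/15.5 = 76.0735 ≈ 76.07 kip.
ΣF_y = 0: A_y + 76.0735 − 35 − 20 − 0.21·7.5 = 0 → A_y = -19.50 kip.
ΣF_x = 0: no horizontal applied forces, so A_x = 0.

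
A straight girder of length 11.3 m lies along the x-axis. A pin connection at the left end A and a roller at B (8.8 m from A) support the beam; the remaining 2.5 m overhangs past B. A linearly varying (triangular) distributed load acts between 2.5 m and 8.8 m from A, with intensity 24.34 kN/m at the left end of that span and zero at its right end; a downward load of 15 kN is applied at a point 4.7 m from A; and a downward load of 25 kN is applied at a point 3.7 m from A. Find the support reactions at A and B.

Resultant of the triangular load: ½ × 24.34 × 6.3 = 76.671 kN, acting at 4.6 m from A (one-third of the span from the peak).
Taking moments about A: B_y·8.8 − (½·24.34·6.3)·4.6 − 15·4.7 − 25·3.7 = 0 → B_y = 515.6866/8.8 = 58.6007 ≈ 58.60 kN.
ΣF_y = 0: A_y + 58.6007 − ½·24.34·6.3 − 15 − 25 = 0 → A_y = 58.07 kN.
ΣF_x = 0: no horizontal applied forces, so A_x = 0.

A_x = 0, A_y = 58.07 kN, B_y = 58.60 kN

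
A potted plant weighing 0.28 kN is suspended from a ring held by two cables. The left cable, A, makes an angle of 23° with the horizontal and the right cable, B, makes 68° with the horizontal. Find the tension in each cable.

T_A = 0.1049 kN, T_B = 0.2578 kN

ΣF_x = 0: −T_A·cos23° + T_B·cos68° = 0 → T_B = 2.45726·T_A.
ΣF_y = 0: T_A·sin23° + T_B·sin68° = 0.28.
Substitute: T_A·(0.390731 + 2.45726·0.927184) = 0.28 → T_A = 0.104906 ≈ 0.1049 kN.
Then T_B = 2.45726 × 0.104906 = 0.2578 kN.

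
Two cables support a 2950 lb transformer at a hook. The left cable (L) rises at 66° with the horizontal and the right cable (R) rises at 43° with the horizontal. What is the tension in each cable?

ΣF_x = 0: −T_L·cos66° + T_R·cos43° = 0 → T_R = 0.556142·T_L.
ΣF_y = 0: T_L·sin66° + T_R·sin43° = 2950.
Substitute: T_L·(0.913545 + 0.556142·0.681998) = 2950 → T_L = 2281.81 ≈ 2282 lb.
Then T_R = 0.556142 × 2281.81 = 1269 lb.

T_L = 2282 lb, T_R = 1269 lb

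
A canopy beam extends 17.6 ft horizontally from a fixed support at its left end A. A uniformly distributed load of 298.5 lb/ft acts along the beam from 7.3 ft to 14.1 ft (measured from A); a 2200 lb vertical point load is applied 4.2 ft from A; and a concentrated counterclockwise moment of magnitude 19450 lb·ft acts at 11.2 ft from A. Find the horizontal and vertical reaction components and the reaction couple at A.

A_x = 0, A_y = 4230 lb, M_A = 11510 lb·ft

Resultant of the distributed load: 298.5 × 6.8 = 2029.8 lb at 10.7 ft from A.
ΣF_x = 0: A_x = 0.
ΣF_y = 0: A_y − 298.5·6.8 − 2200 = 0 → A_y = 4230 lb.
ΣM about A: M_A − (298.5·6.8)·10.7 − 2200·4.2 + 19450 = 0 → M_A = 11510 lb·ft.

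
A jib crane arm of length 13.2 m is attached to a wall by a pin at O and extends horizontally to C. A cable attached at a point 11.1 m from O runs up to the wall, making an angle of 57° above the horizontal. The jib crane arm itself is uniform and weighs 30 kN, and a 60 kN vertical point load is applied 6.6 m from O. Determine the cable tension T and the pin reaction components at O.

T = 63.81 kN, O_x = 34.75 kN, O_y = 36.49 kN

ΣM about O: T·sin57°·11.1 − 30·6.6 − 60·6.6 = 0 → T = 594/(11.1·0.838671) = 63.8075 ≈ 63.81 kN.
ΣF_x = 0: O_x − T·cos57° = 0 → O_x = 63.8075 × 0.544639 = 34.75 kN.
ΣF_y = 0: O_y + T·sin57° − 30 − 60 = 0 → O_y = 90 − 63.8075 × 0.838671 = 36.49 kN.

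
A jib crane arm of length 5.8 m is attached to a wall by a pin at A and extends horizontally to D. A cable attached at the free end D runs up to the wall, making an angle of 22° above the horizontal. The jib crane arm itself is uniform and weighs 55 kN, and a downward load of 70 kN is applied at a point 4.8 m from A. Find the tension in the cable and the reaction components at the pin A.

T = 228.1 kN, A_x = 211.4 kN, A_y = 39.57 kN

ΣM about A: T·sin22°·5.8 − 55·2.9 − 70·4.8 = 0 → T = 495.5/(5.8·0.374607) = 228.055 ≈ 228.1 kN.
ΣF_x = 0: A_x − T·cos22° = 0 → A_x = 228.055 × 0.927184 = 211.4 kN.
ΣF_y = 0: A_y + T·sin22° − 55 − 70 = 0 → A_y = 125 − 228.055 × 0.374607 = 39.57 kN.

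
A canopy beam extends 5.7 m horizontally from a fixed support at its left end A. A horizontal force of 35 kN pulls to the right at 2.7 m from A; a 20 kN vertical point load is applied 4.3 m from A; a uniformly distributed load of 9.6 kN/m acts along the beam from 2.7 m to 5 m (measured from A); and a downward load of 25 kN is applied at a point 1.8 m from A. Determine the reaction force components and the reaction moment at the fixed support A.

A_x = -35.00 kN, A_y = 67.08 kN, M_A = 216.0 kN·m

Resultant of the distributed load: 9.6 × 2.3 = 22.08 kN at 3.85 m from A.
ΣF_x = 0: A_x + 35 = 0 → A_x = -35.00 kN.
ΣF_y = 0: A_y − 20 − 9.6·2.3 − 25 = 0 → A_y = 67.08 kN.
ΣM about A: M_A − 20·4.3 − (9.6·2.3)·3.85 − 25·1.8 = 0 → M_A = 216.0 kN·m.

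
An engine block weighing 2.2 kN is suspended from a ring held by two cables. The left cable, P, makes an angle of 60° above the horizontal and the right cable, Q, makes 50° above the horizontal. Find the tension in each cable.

T_P = 1.505 kN, T_Q = 1.171 kN

ΣF_x = 0: −T_P·cos60° + T_Q·cos50° = 0 → T_Q = 0.777862·T_P.
ΣF_y = 0: T_P·sin60° + T_Q·sin50° = 2.2.
Substitute: T_P·(0.866025 + 0.777862·0.766044) = 2.2 → T_P = 1.50489 ≈ 1.505 kN.
Then T_Q = 0.777862 × 1.50489 = 1.171 kN.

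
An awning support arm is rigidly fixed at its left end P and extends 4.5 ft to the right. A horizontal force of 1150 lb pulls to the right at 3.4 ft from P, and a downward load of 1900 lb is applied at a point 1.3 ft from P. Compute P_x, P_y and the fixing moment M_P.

ΣF_x = 0: P_x + 1150 = 0 → P_x = -1150 lb.
ΣF_y = 0: P_y − 1900 = 0 → P_y = 1900 lb.
ΣM about P: M_P − 1900·1.3 = 0 → M_P = 2470 lb·ft.

P_x = -1150 lb, P_y = 1900 lb, M_P = 2470 lb·ft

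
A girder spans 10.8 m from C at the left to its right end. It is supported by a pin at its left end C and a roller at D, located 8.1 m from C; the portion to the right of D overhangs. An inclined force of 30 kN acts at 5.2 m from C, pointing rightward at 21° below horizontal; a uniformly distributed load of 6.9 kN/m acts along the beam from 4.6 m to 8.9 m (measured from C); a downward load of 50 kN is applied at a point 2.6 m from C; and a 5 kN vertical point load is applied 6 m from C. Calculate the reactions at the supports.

C_x = -28.01 kN, C_y = 44.04 kN, D_y = 51.38 kN

Resultant of the distributed load: 6.9 × 4.3 = 29.67 kN at 6.75 m from C.
Moments about C: D_y·8.1 − 30·sin21°·5.2 − (6.9·4.3)·6.75 − 50·2.6 − 5·6 = 0 → D_y = 416.178/8.1 = 51.38 kN.
ΣF_y = 0: C_y + 51.38 − 30·sin21° − 6.9·4.3 − 50 − 5 = 0 → C_y = 44.04 kN.
ΣF_x = 0: C_x + 30·cos21° = 0 → C_x = -28.01 kN.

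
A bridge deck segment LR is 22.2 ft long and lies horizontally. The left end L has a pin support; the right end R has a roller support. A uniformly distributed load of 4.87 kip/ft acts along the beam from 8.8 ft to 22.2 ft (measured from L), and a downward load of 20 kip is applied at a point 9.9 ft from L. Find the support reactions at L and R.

L_x = 0, L_y = 30.78 kip, R_y = 54.48 kip

Resultant of the distributed load: 4.87 × 13.4 = 65.258 kip at 15.5 ft from L.
Taking moments about L: R_y·22.2 − (4.87·13.4)·15.5 − 20·9.9 = 0 → R_y = 1209.499/22.2 = 54.4819 ≈ 54.48 kip.
ΣF_y = 0: L_y + 54.4819 − 4.87·13.4 − 20 = 0 → L_y = 30.78 kip.
ΣF_x = 0: no horizontal applied forces, so L_x = 0.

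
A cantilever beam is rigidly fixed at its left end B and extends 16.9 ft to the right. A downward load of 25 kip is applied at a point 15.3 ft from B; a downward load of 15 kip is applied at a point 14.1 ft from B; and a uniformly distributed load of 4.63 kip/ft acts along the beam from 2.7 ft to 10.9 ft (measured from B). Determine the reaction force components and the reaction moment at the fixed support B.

Resultant of the distributed load: 4.63 × 8.2 = 37.966 kip at 6.8 ft from B.
ΣF_x = 0: B_x = 0.
ΣF_y = 0: B_y − 25 − 15 − 4.63·8.2 = 0 → B_y = 77.97 kip.
ΣM about B: M_B − 25·15.3 − 15·14.1 − (4.63·8.2)·6.8 = 0 → M_B = 852.2 kip·ft.

B_x = 0, B_y = 77.97 kip, M_B = 852.2 kip·ft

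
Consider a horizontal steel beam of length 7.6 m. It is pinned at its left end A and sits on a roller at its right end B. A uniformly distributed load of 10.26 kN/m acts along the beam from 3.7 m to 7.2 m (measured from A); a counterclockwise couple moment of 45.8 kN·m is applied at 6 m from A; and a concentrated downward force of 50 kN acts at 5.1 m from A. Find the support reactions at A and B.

A_x = 0, A_y = 32.63 kN, B_y = 53.28 kN

Resultant of the distributed load: 10.26 × 3.5 = 35.91 kN at 5.45 m from A.
Moments about A: B_y·7.6 − (10.26·3.5)·5.45 + 45.8 − 50·5.1 = 0 → B_y = 404.9095/7.6 = 53.2776 ≈ 53.28 kN.
ΣF_y = 0: A_y + 53.2776 − 10.26·3.5 − 50 = 0 → A_y = 32.63 kN.
ΣF_x = 0: no horizontal applied forces, so A_x = 0.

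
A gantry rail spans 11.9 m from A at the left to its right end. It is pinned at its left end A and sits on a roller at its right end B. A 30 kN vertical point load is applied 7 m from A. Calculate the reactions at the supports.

Taking moments about A: B_y·11.9 − 30·7 = 0 → B_y = 210/11.9 = 17.6471 ≈ 17.65 kN.
ΣF_y = 0: A_y + 17.6471 − 30 = 0 → A_y = 12.35 kN.
ΣF_x = 0: no horizontal applied forces, so A_x = 0.

A_x = 0, A_y = 12.35 kN, B_y = 17.65 kN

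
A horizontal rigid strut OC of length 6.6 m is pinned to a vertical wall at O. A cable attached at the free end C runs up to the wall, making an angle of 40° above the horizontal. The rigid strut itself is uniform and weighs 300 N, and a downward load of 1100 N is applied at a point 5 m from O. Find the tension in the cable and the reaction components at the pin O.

ΣM about O: T·sin40°·6.6 − 300·3.3 − 1100·5 = 0 → T = 6490/(6.6·0.642788) = 1529.79 ≈ 1530 N.
ΣF_x = 0: O_x − T·cos40° = 0 → O_x = 1529.79 × 0.766044 = 1172 N.
ΣF_y = 0: O_y + T·sin40° − 300 − 1100 = 0 → O_y = 1400 − 1529.79 × 0.642788 = 416.7 N.

T = 1530 N, O_x = 1172 N, O_y = 416.7 N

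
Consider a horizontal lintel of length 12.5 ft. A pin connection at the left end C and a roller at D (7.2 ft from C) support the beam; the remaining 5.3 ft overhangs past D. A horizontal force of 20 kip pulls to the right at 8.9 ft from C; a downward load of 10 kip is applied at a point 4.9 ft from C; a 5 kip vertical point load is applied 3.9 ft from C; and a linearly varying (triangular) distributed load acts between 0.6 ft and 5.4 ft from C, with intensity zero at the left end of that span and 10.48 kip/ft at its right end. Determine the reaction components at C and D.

C_x = -20.00 kip, C_y = 17.36 kip, D_y = 22.79 kip

Resultant of the triangular load: ½ × 10.48 × 4.8 = 25.152 kip, acting at 3.8 ft from C (one-third of the span from the peak).
Taking moments about C: D_y·7.2 − 10·4.9 − 5·3.9 − (½·10.48·4.8)·3.8 = 0 → D_y = 164.0776/7.2 = 22.7886 ≈ 22.79 kip.
ΣF_y = 0: C_y + 22.7886 − 10 − 5 − ½·10.48·4.8 = 0 → C_y = 17.36 kip.
ΣF_x = 0: C_x + 20 = 0 → C_x = -20.00 kip.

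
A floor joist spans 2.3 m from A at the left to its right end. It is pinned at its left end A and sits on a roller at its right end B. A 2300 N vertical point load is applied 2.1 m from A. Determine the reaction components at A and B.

Moments about A: B_y·2.3 − 2300·2.1 = 0 → B_y = 4830/2.3 = 2100 N.
ΣF_y = 0: A_y + 2100 − 2300 = 0 → A_y = 200.0 N.
ΣF_x = 0: no horizontal applied forces, so A_x = 0.

A_x = 0, A_y = 200.0 N, B_y = 2100 N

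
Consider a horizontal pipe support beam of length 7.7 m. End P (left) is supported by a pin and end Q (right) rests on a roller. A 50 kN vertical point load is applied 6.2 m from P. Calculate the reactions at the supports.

Taking moments about P: Q_y·7.7 − 50·6.2 = 0 → Q_y = 310/7.7 = 40.2597 ≈ 40.26 kN.
ΣF_y = 0: P_y + 40.2597 − 50 = 0 → P_y = 9.740 kN.
ΣF_x = 0: no horizontal applied forces, so P_x = 0.

P_x = 0, P_y = 9.740 kN, Q_y = 40.26 kN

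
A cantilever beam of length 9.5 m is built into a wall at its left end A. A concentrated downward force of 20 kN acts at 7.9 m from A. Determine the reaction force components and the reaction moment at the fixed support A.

ΣF_x = 0: A_x = 0.
ΣF_y = 0: A_y − 20 = 0 → A_y = 20.00 kN.
ΣM about A: M_A − 20·7.9 = 0 → M_A = 158.0 kN·m.

A_x = 0, A_y = 20.00 kN, M_A = 158.0 kN·m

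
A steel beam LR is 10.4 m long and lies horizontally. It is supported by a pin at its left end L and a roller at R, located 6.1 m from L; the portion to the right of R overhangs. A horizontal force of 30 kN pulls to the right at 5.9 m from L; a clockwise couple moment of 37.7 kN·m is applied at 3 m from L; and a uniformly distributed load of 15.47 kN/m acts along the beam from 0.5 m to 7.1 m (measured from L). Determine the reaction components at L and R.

L_x = -30.00 kN, L_y = 32.32 kN, R_y = 69.78 kN

Resultant of the distributed load: 15.47 × 6.6 = 102.102 kN at 3.8 m from L.
Taking moments about L: R_y·6.1 − 37.7 − (15.47·6.6)·3.8 = 0 → R_y = 425.6876/6.1 = 69.7849 ≈ 69.78 kN.
ΣF_y = 0: L_y + 69.7849 − 15.47·6.6 = 0 → L_y = 32.32 kN.
ΣF_x = 0: L_x + 30 = 0 → L_x = -30.00 kN.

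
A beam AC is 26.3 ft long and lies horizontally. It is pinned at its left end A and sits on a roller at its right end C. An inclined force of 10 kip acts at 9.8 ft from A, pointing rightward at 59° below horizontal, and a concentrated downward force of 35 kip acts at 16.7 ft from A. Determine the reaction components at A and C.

ΣM about A: C_y·26.3 − 10·sin59°·9.8 − 35·16.7 = 0 → C_y = 668.502/26.3 = 25.4183 ≈ 25.42 kip.
ΣF_y = 0: A_y + 25.4183 − 10·sin59° − 35 = 0 → A_y = 18.15 kip.
ΣF_x = 0: A_x + 10·cos59° = 0 → A_x = -5.150 kip.

A_x = -5.150 kip, A_y = 18.15 kip, C_y = 25.42 kip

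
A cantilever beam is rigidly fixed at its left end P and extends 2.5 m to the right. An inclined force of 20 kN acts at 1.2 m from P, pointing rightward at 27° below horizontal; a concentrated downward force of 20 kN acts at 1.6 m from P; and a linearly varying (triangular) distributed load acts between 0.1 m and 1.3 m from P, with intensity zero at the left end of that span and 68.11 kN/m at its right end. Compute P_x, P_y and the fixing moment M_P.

Resultant of the triangular load: ½ × 68.11 × 1.2 = 40.866 kN, acting at 0.9 m from P (one-third of the span from the peak).
ΣF_x = 0: P_x + 20·cos27° = 0 → P_x = -17.82 kN.
ΣF_y = 0: P_y − 20·sin27° − 20 − ½·68.11·1.2 = 0 → P_y = 69.95 kN.
ΣM about P: M_P − 20·sin27°·1.2 − 20·1.6 − (½·68.11·1.2)·0.9 = 0 → M_P = 79.68 kN·m.

P_x = -17.82 kN, P_y = 69.95 kN, M_P = 79.68 kN·m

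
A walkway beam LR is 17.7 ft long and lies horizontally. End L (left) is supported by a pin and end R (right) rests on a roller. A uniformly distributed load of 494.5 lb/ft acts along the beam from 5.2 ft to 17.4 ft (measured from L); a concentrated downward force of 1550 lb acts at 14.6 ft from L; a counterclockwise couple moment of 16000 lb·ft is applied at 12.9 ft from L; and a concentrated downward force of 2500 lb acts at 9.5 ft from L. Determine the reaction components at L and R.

L_x = 0, L_y = 4515 lb, R_y = 5568 lb

Resultant of the distributed load: 494.5 × 12.2 = 6032.9 lb at 11.3 ft from L.
ΣM about L: R_y·17.7 − (494.5·12.2)·11.3 − 1550·14.6 + 16000 − 2500·9.5 = 0 → R_y = 98551.77/17.7 = 5567.9 ≈ 5568 lb.
ΣF_y = 0: L_y + 5567.9 − 494.5·12.2 − 1550 − 2500 = 0 → L_y = 4515 lb.
ΣF_x = 0: no horizontal applied forces, so L_x = 0.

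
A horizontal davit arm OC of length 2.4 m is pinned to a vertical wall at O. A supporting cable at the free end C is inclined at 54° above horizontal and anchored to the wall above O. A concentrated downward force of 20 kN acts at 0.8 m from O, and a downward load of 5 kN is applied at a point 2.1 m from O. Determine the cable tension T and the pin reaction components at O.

T = 13.65 kN, O_x = 8.022 kN, O_y = 13.96 kN

ΣM about O: T·sin54°·2.4 − 20·0.8 − 5·2.1 = 0 → T = 26.5/(2.4·0.809017) = 13.6483 ≈ 13.65 kN.
ΣF_x = 0: O_x − T·cos54° = 0 → O_x = 13.6483 × 0.587785 = 8.022 kN.
ΣF_y = 0: O_y + T·sin54° − 20 − 5 = 0 → O_y = 25 − 13.6483 × 0.809017 = 13.96 kN.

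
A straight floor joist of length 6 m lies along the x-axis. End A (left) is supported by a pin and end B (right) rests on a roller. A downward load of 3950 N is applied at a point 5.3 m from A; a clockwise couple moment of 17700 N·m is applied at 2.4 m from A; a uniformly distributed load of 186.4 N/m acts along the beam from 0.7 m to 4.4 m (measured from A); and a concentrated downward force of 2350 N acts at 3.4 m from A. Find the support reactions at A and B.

Resultant of the distributed load: 186.4 × 3.7 = 689.68 N at 2.55 m from A.
Taking moments about A: B_y·6 − 3950·5.3 − 17700 − (186.4·3.7)·2.55 − 2350·3.4 = 0 → B_y = 48383.684/6 = 8063.95 ≈ 8064 N.
ΣF_y = 0: A_y + 8063.95 − 3950 − 186.4·3.7 − 2350 = 0 → A_y = -1074 N.
ΣF_x = 0: no horizontal applied forces, so A_x = 0.

A_x = 0, A_y = -1074 N, B_y = 8064 N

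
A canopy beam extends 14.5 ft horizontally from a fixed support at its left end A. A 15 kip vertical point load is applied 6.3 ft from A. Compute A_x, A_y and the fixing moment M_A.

A_x = 0, A_y = 15.00 kip, M_A = 94.50 kip·ft

ΣF_x = 0: A_x = 0.
ΣF_y = 0: A_y − 15 = 0 → A_y = 15.00 kip.
ΣM about A: M_A − 15·6.3 = 0 → M_A = 94.50 kip·ft.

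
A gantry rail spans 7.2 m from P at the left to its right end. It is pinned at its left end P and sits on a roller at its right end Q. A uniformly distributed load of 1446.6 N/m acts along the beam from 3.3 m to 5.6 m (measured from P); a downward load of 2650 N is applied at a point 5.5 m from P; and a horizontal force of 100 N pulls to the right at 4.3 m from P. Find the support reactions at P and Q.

Resultant of the distributed load: 1446.6 × 2.3 = 3327.18 N at 4.45 m from P.
Moments about P: Q_y·7.2 − (1446.6·2.3)·4.45 − 2650·5.5 = 0 → Q_y = 29380.951/7.2 = 4080.69 ≈ 4081 N.
ΣF_y = 0: P_y + 4080.69 − 1446.6·2.3 − 2650 = 0 → P_y = 1896 N.
ΣF_x = 0: P_x + 100 = 0 → P_x = -100.0 N.

P_x = -100.0 N, P_y = 1896 N, Q_y = 4081 N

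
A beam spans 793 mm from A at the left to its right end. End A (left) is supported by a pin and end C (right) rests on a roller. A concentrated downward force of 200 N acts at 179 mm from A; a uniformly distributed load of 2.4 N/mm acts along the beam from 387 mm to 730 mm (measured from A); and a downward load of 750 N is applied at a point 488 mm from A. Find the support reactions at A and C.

Resultant of the distributed load: 2.4 × 343 = 823.2 N at 558.5 mm from A.
Taking moments about A: C_y·793 − 200·179 − (2.4·343)·558.5 − 750·488 = 0 → C_y = 861557.2/793 = 1086.45 ≈ 1086 N.
ΣF_y = 0: A_y + 1086.45 − 200 − 2.4·343 − 750 = 0 → A_y = 686.7 N.
ΣF_x = 0: no horizontal applied forces, so A_x = 0.

A_x = 0, A_y = 686.7 N, C_y = 1086 N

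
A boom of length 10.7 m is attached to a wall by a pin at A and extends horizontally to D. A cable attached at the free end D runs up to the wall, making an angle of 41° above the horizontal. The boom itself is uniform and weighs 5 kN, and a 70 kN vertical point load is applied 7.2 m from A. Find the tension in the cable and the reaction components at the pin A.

T = 75.61 kN, A_x = 57.06 kN, A_y = 25.40 kN

ΣM about A: T·sin41°·10.7 − 5·5.35 − 70·7.2 = 0 → T = 530.75/(10.7·0.656059) = 75.6072 ≈ 75.61 kN.
ΣF_x = 0: A_x − T·cos41° = 0 → A_x = 75.6072 × 0.75471 = 57.06 kN.
ΣF_y = 0: A_y + T·sin41° − 5 − 70 = 0 → A_y = 75 − 75.6072 × 0.656059 = 25.40 kN.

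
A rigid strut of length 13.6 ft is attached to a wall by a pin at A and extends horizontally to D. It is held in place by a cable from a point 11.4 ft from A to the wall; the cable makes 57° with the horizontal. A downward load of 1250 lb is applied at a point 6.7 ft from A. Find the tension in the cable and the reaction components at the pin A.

ΣM about A: T·sin57°·11.4 − 1250·6.7 = 0 → T = 8375/(11.4·0.838671) = 875.968 ≈ 876.0 lb.
ΣF_x = 0: A_x − T·cos57° = 0 → A_x = 875.968 × 0.544639 = 477.1 lb.
ΣF_y = 0: A_y + T·sin57° − 1250 = 0 → A_y = 1250 − 875.968 × 0.838671 = 515.4 lb.

T = 876.0 lb, A_x = 477.1 lb, A_y = 515.4 lb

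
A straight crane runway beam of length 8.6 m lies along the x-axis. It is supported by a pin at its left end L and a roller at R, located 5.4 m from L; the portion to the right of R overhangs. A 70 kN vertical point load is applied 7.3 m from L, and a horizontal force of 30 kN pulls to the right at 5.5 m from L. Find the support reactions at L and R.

L_x = -30.00 kN, L_y = -24.63 kN, R_y = 94.63 kN

ΣM about L: R_y·5.4 − 70·7.3 = 0 → R_y = 511/5.4 = 94.6296 ≈ 94.63 kN.
ΣF_y = 0: L_y + 94.6296 − 70 = 0 → L_y = -24.63 kN.
ΣF_x = 0: L_x + 30 = 0 → L_x = -30.00 kN.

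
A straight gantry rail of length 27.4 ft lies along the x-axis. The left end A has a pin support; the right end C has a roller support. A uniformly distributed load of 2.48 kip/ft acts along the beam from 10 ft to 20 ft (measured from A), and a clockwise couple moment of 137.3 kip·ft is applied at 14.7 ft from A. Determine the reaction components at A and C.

A_x = 0, A_y = 6.212 kip, C_y = 18.59 kip

Resultant of the distributed load: 2.48 × 10 = 24.8 kip at 15 ft from A.
ΣM about A: C_y·27.4 − (2.48·10)·15 − 137.3 = 0 → C_y = 509.3/27.4 = 18.5876 ≈ 18.59 kip.
ΣF_y = 0: A_y + 18.5876 − 2.48·10 = 0 → A_y = 6.212 kip.
ΣF_x = 0: no horizontal applied forces, so A_x = 0.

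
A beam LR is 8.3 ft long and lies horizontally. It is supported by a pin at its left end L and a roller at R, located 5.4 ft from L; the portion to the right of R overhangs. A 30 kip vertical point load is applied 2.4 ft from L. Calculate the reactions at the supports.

L_x = 0, L_y = 16.67 kip, R_y = 13.33 kip

Moments about L: R_y·5.4 − 30·2.4 = 0 → R_y = 72/5.4 = 13.3333 ≈ 13.33 kip.
ΣF_y = 0: L_y + 13.3333 − 30 = 0 → L_y = 16.67 kip.
ΣF_x = 0: no horizontal applied forces, so L_x = 0.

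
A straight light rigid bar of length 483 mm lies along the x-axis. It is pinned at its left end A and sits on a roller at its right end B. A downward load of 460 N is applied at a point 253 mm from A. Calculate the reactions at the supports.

Taking moments about A: B_y·483 − 460·253 = 0 → B_y = 116380/483 = 240.952 ≈ 241.0 N.
ΣF_y = 0: A_y + 240.952 − 460 = 0 → A_y = 219.0 N.
ΣF_x = 0: no horizontal applied forces, so A_x = 0.

A_x = 0, A_y = 219.0 N, B_y = 241.0 N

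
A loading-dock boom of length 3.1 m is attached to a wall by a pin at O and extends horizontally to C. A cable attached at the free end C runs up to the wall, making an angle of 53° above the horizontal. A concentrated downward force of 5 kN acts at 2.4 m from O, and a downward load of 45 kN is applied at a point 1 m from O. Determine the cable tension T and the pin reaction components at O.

ΣM about O: T·sin53°·3.1 − 5·2.4 − 45·1 = 0 → T = 57/(3.1·0.798636) = 23.0231 ≈ 23.02 kN.
ΣF_x = 0: O_x − T·cos53° = 0 → O_x = 23.0231 × 0.601815 = 13.86 kN.
ΣF_y = 0: O_y + T·sin53° − 5 − 45 = 0 → O_y = 50 − 23.0231 × 0.798636 = 31.61 kN.

T = 23.02 kN, O_x = 13.86 kN, O_y = 31.61 kN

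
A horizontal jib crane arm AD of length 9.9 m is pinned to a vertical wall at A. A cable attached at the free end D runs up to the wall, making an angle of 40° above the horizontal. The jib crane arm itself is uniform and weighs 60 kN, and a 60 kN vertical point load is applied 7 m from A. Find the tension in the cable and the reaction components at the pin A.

ΣM about A: T·sin40°·9.9 − 60·4.95 − 60·7 = 0 → T = 717/(9.9·0.642788) = 112.672 ≈ 112.7 kN.
ΣF_x = 0: A_x − T·cos40° = 0 → A_x = 112.672 × 0.766044 = 86.31 kN.
ΣF_y = 0: A_y + T·sin40° − 60 − 60 = 0 → A_y = 120 − 112.672 × 0.642788 = 47.58 kN.

T = 112.7 kN, A_x = 86.31 kN, A_y = 47.58 kN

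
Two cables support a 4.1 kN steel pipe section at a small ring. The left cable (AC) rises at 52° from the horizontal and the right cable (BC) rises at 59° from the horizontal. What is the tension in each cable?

T_AC = 2.262 kN, T_BC = 2.704 kN

ΣF_x = 0: −T_AC·cos52° + T_BC·cos59° = 0 → T_BC = 1.19537·T_AC.
ΣF_y = 0: T_AC·sin52° + T_BC·sin59° = 4.1.
Substitute: T_AC·(0.788011 + 1.19537·0.857167) = 4.1 → T_AC = 2.26189 ≈ 2.262 kN.
Then T_BC = 1.19537 × 2.26189 = 2.704 kN.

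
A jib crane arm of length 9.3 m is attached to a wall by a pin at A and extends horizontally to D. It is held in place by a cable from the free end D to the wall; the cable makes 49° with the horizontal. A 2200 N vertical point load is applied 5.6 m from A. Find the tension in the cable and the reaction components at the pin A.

ΣM about A: T·sin49°·9.3 − 2200·5.6 = 0 → T = 12320/(9.3·0.75471) = 1755.29 ≈ 1755 N.
ΣF_x = 0: A_x − T·cos49° = 0 → A_x = 1755.29 × 0.656059 = 1152 N.
ΣF_y = 0: A_y + T·sin49° − 2200 = 0 → A_y = 2200 − 1755.29 × 0.75471 = 875.3 N.

T = 1755 N, A_x = 1152 N, A_y = 875.3 N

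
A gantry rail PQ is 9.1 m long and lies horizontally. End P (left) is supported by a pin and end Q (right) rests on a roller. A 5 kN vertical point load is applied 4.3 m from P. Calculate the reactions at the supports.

Taking moments about P: Q_y·9.1 − 5·4.3 = 0 → Q_y = 21.5/9.1 = 2.36264 ≈ 2.363 kN.
ΣF_y = 0: P_y + 2.36264 − 5 = 0 → P_y = 2.637 kN.
ΣF_x = 0: no horizontal applied forces, so P_x = 0.

P_x = 0, P_y = 2.637 kN, Q_y = 2.363 kN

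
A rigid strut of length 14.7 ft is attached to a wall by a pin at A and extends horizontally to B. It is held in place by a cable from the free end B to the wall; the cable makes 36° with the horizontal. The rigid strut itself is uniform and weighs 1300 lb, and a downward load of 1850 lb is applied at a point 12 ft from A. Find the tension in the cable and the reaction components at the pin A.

T = 3675 lb, A_x = 2973 lb, A_y = 989.8 lb

ΣM about A: T·sin36°·14.7 − 1300·7.35 − 1850·12 = 0 → T = 31755/(14.7·0.587785) = 3675.16 ≈ 3675 lb.
ΣF_x = 0: A_x − T·cos36° = 0 → A_x = 3675.16 × 0.809017 = 2973 lb.
ΣF_y = 0: A_y + T·sin36° − 1300 − 1850 = 0 → A_y = 3150 − 3675.16 × 0.587785 = 989.8 lb.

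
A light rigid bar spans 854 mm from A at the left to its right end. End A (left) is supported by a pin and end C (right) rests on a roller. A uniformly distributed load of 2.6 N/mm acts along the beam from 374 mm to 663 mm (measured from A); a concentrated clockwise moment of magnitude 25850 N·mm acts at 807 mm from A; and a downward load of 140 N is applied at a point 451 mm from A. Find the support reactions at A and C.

A_x = 0, A_y = 331.0 N, C_y = 560.4 N

Resultant of the distributed load: 2.6 × 289 = 751.4 N at 518.5 mm from A.
ΣM about A: C_y·854 − (2.6·289)·518.5 − 25850 − 140·451 = 0 → C_y = 478590.9/854 = 560.411 ≈ 560.4 N.
ΣF_y = 0: A_y + 560.411 − 2.6·289 − 140 = 0 → A_y = 331.0 N.
ΣF_x = 0: no horizontal applied forces, so A_x = 0.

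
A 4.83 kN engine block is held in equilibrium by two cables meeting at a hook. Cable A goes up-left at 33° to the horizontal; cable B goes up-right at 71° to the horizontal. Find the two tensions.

T_A = 1.621 kN, T_B = 4.175 kN

ΣF_x = 0: −T_A·cos33° + T_B·cos71° = 0 → T_B = 2.57602·T_A.
ΣF_y = 0: T_A·sin33° + T_B·sin71° = 4.83.
Substitute: T_A·(0.544639 + 2.57602·0.945519) = 4.83 → T_A = 1.62063 ≈ 1.621 kN.
Then T_B = 2.57602 × 1.62063 = 4.175 kN.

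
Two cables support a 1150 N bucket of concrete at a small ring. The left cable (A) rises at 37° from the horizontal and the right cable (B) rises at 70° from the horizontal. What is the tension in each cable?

ΣF_x = 0: −T_A·cos37° + T_B·cos70° = 0 → T_B = 2.33505·T_A.
ΣF_y = 0: T_A·sin37° + T_B·sin70° = 1150.
Substitute: T_A·(0.601815 + 2.33505·0.939693) = 1150 → T_A = 411.295 ≈ 411.3 N.
Then T_B = 2.33505 × 411.295 = 960.4 N.

T_A = 411.3 N, T_B = 960.4 N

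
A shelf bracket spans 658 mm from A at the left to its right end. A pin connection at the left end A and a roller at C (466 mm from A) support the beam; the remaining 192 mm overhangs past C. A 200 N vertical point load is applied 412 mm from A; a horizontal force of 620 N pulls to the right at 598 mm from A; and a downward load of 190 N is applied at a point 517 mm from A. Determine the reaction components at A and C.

A_x = -620.0 N, A_y = 2.382 N, C_y = 387.6 N

Taking moments about A: C_y·466 − 200·412 − 190·517 = 0 → C_y = 180630/466 = 387.618 ≈ 387.6 N.
ΣF_y = 0: A_y + 387.618 − 200 − 190 = 0 → A_y = 2.382 N.
ΣF_x = 0: A_x + 620 = 0 → A_x = -620.0 N.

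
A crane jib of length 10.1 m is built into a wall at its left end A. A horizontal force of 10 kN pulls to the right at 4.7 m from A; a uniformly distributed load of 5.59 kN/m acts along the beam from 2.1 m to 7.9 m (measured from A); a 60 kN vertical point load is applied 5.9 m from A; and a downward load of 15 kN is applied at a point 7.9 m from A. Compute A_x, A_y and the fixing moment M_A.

Resultant of the distributed load: 5.59 × 5.8 = 32.422 kN at 5 m from A.
ΣF_x = 0: A_x + 10 = 0 → A_x = -10.00 kN.
ΣF_y = 0: A_y − 5.59·5.8 − 60 − 15 = 0 → A_y = 107.4 kN.
ΣM about A: M_A − (5.59·5.8)·5 − 60·5.9 − 15·7.9 = 0 → M_A = 634.6 kN·m.

A_x = -10.00 kN, A_y = 107.4 kN, M_A = 634.6 kN·m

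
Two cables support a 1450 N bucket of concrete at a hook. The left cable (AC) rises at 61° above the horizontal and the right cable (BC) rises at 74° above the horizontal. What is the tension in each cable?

ΣF_x = 0: −T_AC·cos61° + T_BC·cos74° = 0 → T_BC = 1.75887·T_AC.
ΣF_y = 0: T_AC·sin61° + T_BC·sin74° = 1450.
Substitute: T_AC·(0.87462 + 1.75887·0.961262) = 1450 → T_AC = 565.224 ≈ 565.2 N.
Then T_BC = 1.75887 × 565.224 = 994.2 N.

T_AC = 565.2 N, T_BC = 994.2 N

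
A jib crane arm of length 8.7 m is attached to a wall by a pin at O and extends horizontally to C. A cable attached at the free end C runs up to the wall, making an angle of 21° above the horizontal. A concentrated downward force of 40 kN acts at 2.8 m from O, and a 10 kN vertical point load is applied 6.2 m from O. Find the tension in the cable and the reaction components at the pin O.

ΣM about O: T·sin21°·8.7 − 40·2.8 − 10·6.2 = 0 → T = 174/(8.7·0.358368) = 55.8086 ≈ 55.81 kN.
ΣF_x = 0: O_x − T·cos21° = 0 → O_x = 55.8086 × 0.93358 = 52.10 kN.
ΣF_y = 0: O_y + T·sin21° − 40 − 10 = 0 → O_y = 50 − 55.8086 × 0.358368 = 30.00 kN.

T = 55.81 kN, O_x = 52.10 kN, O_y = 30.00 kN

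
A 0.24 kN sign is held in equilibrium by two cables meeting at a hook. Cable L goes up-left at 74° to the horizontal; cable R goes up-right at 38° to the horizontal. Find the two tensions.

T_L = 0.2040 kN, T_R = 0.07135 kN

ΣF_x = 0: −T_L·cos74° + T_R·cos38° = 0 → T_R = 0.349789·T_L.
ΣF_y = 0: T_L·sin74° + T_R·sin38° = 0.24.
Substitute: T_L·(0.961262 + 0.349789·0.615661) = 0.24 → T_L = 0.203975 ≈ 0.2040 kN.
Then T_R = 0.349789 × 0.203975 = 0.07135 kN.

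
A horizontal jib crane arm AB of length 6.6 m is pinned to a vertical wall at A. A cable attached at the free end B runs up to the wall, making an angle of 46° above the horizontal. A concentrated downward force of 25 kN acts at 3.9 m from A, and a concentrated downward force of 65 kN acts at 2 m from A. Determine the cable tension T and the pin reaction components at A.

T = 47.92 kN, A_x = 33.29 kN, A_y = 55.53 kN

ΣM about A: T·sin46°·6.6 − 25·3.9 − 65·2 = 0 → T = 227.5/(6.6·0.71934) = 47.9185 ≈ 47.92 kN.
ΣF_x = 0: A_x − T·cos46° = 0 → A_x = 47.9185 × 0.694658 = 33.29 kN.
ΣF_y = 0: A_y + T·sin46° − 25 − 65 = 0 → A_y = 90 − 47.9185 × 0.71934 = 55.53 kN.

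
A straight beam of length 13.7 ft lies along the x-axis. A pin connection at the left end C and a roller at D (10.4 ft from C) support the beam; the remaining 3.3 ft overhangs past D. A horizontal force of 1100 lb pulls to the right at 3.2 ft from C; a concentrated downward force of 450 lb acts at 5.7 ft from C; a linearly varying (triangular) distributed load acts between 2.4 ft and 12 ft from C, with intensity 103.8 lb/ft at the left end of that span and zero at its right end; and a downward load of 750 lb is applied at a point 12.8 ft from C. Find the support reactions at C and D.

C_x = -1100 lb, C_y = 260.2 lb, D_y = 1438 lb

Resultant of the triangular load: ½ × 103.8 × 9.6 = 498.24 lb, acting at 5.6 ft from C (one-third of the span from the peak).
Moments about C: D_y·10.4 − 450·5.7 − (½·103.8·9.6)·5.6 − 750·12.8 = 0 → D_y = 14955.144/10.4 = 1437.99 ≈ 1438 lb.
ΣF_y = 0: C_y + 1437.99 − 450 − ½·103.8·9.6 − 750 = 0 → C_y = 260.2 lb.
ΣF_x = 0: C_x + 1100 = 0 → C_x = -1100 lb.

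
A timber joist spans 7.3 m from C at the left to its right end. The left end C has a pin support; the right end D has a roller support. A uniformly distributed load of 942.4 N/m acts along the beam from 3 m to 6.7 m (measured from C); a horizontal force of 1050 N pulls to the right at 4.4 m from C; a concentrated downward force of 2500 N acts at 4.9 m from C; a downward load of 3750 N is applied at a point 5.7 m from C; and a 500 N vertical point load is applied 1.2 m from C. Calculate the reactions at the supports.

Resultant of the distributed load: 942.4 × 3.7 = 3486.88 N at 4.85 m from C.
Moments about C: D_y·7.3 − (942.4·3.7)·4.85 − 2500·4.9 − 3750·5.7 − 500·1.2 = 0 → D_y = 51136.368/7.3 = 7004.98 ≈ 7005 N.
ΣF_y = 0: C_y + 7004.98 − 942.4·3.7 − 2500 − 3750 − 500 = 0 → C_y = 3232 N.
ΣF_x = 0: C_x + 1050 = 0 → C_x = -1050 N.

C_x = -1050 N, C_y = 3232 N, D_y = 7005 N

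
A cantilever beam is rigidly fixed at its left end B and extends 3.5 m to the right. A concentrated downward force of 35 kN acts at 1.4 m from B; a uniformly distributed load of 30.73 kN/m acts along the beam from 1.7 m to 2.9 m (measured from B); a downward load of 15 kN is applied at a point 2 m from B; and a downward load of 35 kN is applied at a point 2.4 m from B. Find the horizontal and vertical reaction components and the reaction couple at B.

B_x = 0, B_y = 121.9 kN, M_B = 247.8 kN·m

Resultant of the distributed load: 30.73 × 1.2 = 36.876 kN at 2.3 m from B.
ΣF_x = 0: B_x = 0.
ΣF_y = 0: B_y − 35 − 30.73·1.2 − 15 − 35 = 0 → B_y = 121.9 kN.
ΣM about B: M_B − 35·1.4 − (30.73·1.2)·2.3 − 15·2 − 35·2.4 = 0 → M_B = 247.8 kN·m.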